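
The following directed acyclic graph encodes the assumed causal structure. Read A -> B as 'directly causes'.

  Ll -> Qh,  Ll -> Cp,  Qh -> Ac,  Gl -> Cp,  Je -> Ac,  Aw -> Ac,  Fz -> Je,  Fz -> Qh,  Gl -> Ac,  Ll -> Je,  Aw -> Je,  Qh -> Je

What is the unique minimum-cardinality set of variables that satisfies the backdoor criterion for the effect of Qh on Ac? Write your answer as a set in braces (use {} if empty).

Variables eligible for adjustment (non-descendants of Qh, excluding Qh and Ac): {Aw, Cp, Fz, Gl, Ll}.
Backdoor paths from Qh to Ac:
  P1: Qh <- Ll -> Cp <- Gl -> Ac
  P2: Qh <- Ll -> Je <- Aw -> Ac
  P3: Qh <- Ll -> Je -> Ac
  P4: Qh <- Fz -> Je <- Aw -> Ac
  P5: Qh <- Fz -> Je <- Ll -> Cp <- Gl -> Ac
  P6: Qh <- Fz -> Je -> Ac
The empty set is not sufficient: P3 (Qh <- Ll -> Je -> Ac) has no collider blocking it and no conditioned non-collider, so it is open.
Try {Fz, Ll}:
  P1: blocked at fork node Ll ∈ conditioning set.
  P2: blocked at fork node Ll ∈ conditioning set.
  P3: blocked at fork node Ll ∈ conditioning set.
  P4: blocked at fork node Fz ∈ conditioning set.
  P5: blocked at fork node Fz ∈ conditioning set.
  P6: blocked at fork node Fz ∈ conditioning set.
{Fz, Ll} contains no descendant of Qh and blocks every backdoor path.
Every element of {Fz, Ll} is needed (dropping Fz leaves P6 open; dropping Ll leaves P3 open), so no proper subset is valid.
Among all size-2 subsets of the eligible variables, only {Fz, Ll} blocks every backdoor path, so it is the unique smallest valid adjustment set.

{Fz, Ll}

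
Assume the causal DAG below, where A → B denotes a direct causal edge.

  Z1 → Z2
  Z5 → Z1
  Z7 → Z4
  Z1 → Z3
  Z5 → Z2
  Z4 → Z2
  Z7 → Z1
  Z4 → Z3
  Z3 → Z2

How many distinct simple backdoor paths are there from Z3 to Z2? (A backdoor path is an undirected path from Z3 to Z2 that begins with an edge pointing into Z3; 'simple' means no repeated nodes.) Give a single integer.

A backdoor path from Z3 to Z2 is any simple undirected path whose first edge points into Z3 (i.e. leaves Z3 via a parent).
Parents of Z3: {Z1, Z4}.
Enumerating:
  P1: Z3 <- Z1 <- Z5 -> Z2
  P2: Z3 <- Z1 <- Z7 -> Z4 -> Z2
  P3: Z3 <- Z1 -> Z2
  P4: Z3 <- Z4 <- Z7 -> Z1 <- Z5 -> Z2
  P5: Z3 <- Z4 <- Z7 -> Z1 -> Z2
  P6: Z3 <- Z4 -> Z2
That exhausts the simple backdoor paths. Count: 6.

6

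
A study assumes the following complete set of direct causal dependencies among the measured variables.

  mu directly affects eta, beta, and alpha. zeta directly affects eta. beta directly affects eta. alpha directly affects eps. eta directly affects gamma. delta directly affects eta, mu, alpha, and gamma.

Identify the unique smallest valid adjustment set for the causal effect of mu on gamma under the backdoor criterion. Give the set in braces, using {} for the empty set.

{delta}

Variables eligible for adjustment (non-descendants of mu, excluding mu and gamma): {delta, zeta}.
Backdoor paths from mu to gamma:
  P1: mu <- delta -> eta -> gamma
  P2: mu <- delta -> gamma
The empty set is not sufficient: P1 (mu <- delta -> eta -> gamma) has no collider blocking it and no conditioned non-collider, so it is open.
Try {delta}:
  P1: blocked at fork node delta ∈ conditioning set.
  P2: blocked at fork node delta ∈ conditioning set.
{delta} contains no descendant of mu and blocks every backdoor path.
No other singleton works — e.g. {zeta} leaves P1 open — so {delta} is the unique smallest valid adjustment set.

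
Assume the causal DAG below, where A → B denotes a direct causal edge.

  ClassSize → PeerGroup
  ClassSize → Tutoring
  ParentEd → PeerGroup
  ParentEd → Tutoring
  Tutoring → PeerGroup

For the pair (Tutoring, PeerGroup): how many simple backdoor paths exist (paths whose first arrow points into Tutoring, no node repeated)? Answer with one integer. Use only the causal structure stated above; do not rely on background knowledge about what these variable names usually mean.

A backdoor path from Tutoring to PeerGroup is any simple undirected path whose first edge points into Tutoring (i.e. leaves Tutoring via a parent).
Parents of Tutoring: {ClassSize, ParentEd}.
Enumerating:
  P1: Tutoring <- ParentEd -> PeerGroup
  P2: Tutoring <- ClassSize -> PeerGroup
That exhausts the simple backdoor paths. Count: 2.

2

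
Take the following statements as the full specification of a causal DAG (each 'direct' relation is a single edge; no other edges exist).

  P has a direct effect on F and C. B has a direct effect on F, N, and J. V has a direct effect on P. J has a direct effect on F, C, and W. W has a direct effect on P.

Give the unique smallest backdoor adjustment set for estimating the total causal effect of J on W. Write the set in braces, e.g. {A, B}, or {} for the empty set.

Variables eligible for adjustment (non-descendants of J, excluding J and W): {B, N, V}.
Backdoor paths from J to W:
  P1: J <- B -> F <- P <- W
Each backdoor path contains an unconditioned collider, so every path is already blocked with the empty conditioning set:
  P1: blocked at collider F (neither it nor any descendant is in the conditioning set).
The empty set is therefore the unique smallest valid set.

{}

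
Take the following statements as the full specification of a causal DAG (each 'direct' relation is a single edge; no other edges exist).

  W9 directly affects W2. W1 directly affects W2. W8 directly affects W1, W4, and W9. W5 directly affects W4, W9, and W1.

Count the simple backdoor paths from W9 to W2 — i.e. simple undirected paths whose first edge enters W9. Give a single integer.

4

A backdoor path from W9 to W2 is any simple undirected path whose first edge points into W9 (i.e. leaves W9 via a parent).
Parents of W9: {W5, W8}.
Enumerating:
  P1: W9 <- W5 -> W1 -> W2
  P2: W9 <- W5 -> W4 <- W8 -> W1 -> W2
  P3: W9 <- W8 -> W1 -> W2
  P4: W9 <- W8 -> W4 <- W5 -> W1 -> W2
That exhausts the simple backdoor paths. Count: 4.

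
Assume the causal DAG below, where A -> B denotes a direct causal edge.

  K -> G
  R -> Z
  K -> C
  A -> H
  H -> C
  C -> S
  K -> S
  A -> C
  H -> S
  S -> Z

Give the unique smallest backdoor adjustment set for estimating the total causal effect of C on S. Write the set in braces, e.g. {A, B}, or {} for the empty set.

Variables eligible for adjustment (non-descendants of C, excluding C and S): {A, G, H, K, R}.
Backdoor paths from C to S:
  P1: C <- K -> S
  P2: C <- A -> H -> S
  P3: C <- H -> S
The empty set is not sufficient: P1 (C <- K -> S) has no collider blocking it and no conditioned non-collider, so it is open.
Try {H, K}:
  P1: blocked at fork node K ∈ conditioning set.
  P2: blocked at chain node H ∈ conditioning set.
  P3: blocked at fork node H ∈ conditioning set.
{H, K} contains no descendant of C and blocks every backdoor path.
Every element of {H, K} is needed (dropping H leaves P2 open; dropping K leaves P1 open), so no proper subset is valid.
Among all size-2 subsets of the eligible variables, only {H, K} blocks every backdoor path, so it is the unique smallest valid adjustment set.

{H, K}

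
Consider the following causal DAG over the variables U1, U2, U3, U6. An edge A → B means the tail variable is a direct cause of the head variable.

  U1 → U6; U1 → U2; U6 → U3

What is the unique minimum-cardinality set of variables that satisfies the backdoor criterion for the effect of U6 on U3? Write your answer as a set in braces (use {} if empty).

Variables eligible for adjustment (non-descendants of U6, excluding U6 and U3): {U1, U2}.
Backdoor paths from U6 to U3:
  (none)
With no backdoor paths the empty set already satisfies the criterion, and it is trivially minimal.

{}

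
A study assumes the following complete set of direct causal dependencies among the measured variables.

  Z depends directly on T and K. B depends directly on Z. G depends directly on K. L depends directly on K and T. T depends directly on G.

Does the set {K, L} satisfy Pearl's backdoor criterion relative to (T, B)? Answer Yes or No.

Backdoor paths from T to B (paths whose first edge points into T):
  P1: T <- G <- K -> Z -> B
Condition 1 (no descendant of T in the set): FAILS — L is a descendant of T.
Condition 2 (every backdoor path blocked by {K, L}):
  P1: blocked at fork node K ∈ conditioning set.
{K, L} does not satisfy the backdoor criterion.

No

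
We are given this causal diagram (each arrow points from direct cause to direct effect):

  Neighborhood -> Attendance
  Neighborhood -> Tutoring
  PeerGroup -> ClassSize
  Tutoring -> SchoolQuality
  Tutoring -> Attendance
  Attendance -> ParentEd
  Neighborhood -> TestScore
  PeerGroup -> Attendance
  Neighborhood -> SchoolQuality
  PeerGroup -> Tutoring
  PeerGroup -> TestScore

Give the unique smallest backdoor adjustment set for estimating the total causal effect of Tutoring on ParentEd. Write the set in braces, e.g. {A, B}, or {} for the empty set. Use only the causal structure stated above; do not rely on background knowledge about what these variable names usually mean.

Variables eligible for adjustment (non-descendants of Tutoring, excluding Tutoring and ParentEd): {ClassSize, Neighborhood, PeerGroup, TestScore}.
Backdoor paths from Tutoring to ParentEd:
  P1: Tutoring <- PeerGroup -> TestScore <- Neighborhood -> Attendance -> ParentEd
  P2: Tutoring <- PeerGroup -> Attendance -> ParentEd
  P3: Tutoring <- Neighborhood -> TestScore <- PeerGroup -> Attendance -> ParentEd
  P4: Tutoring <- Neighborhood -> Attendance -> ParentEd
The empty set is not sufficient: P2 (Tutoring <- PeerGroup -> Attendance -> ParentEd) has no collider blocking it and no conditioned non-collider, so it is open.
Try {Neighborhood, PeerGroup}:
  P1: blocked at fork node PeerGroup ∈ conditioning set.
  P2: blocked at fork node PeerGroup ∈ conditioning set.
  P3: blocked at fork node Neighborhood ∈ conditioning set.
  P4: blocked at fork node Neighborhood ∈ conditioning set.
{Neighborhood, PeerGroup} contains no descendant of Tutoring and blocks every backdoor path.
Every element of {Neighborhood, PeerGroup} is needed (dropping Neighborhood leaves P4 open; dropping PeerGroup leaves P2 open), so no proper subset is valid.
Among all size-2 subsets of the eligible variables, only {Neighborhood, PeerGroup} blocks every backdoor path, so it is the unique smallest valid adjustment set.

{Neighborhood, PeerGroup}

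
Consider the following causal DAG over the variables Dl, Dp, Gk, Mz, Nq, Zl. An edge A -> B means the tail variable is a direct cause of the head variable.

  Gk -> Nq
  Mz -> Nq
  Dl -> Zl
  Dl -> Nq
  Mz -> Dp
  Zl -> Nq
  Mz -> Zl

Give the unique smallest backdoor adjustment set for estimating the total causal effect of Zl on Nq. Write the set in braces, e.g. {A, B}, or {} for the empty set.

Variables eligible for adjustment (non-descendants of Zl, excluding Zl and Nq): {Dl, Dp, Gk, Mz}.
Backdoor paths from Zl to Nq:
  P1: Zl <- Mz -> Nq
  P2: Zl <- Dl -> Nq
The empty set is not sufficient: P1 (Zl <- Mz -> Nq) has no collider blocking it and no conditioned non-collider, so it is open.
Try {Dl, Mz}:
  P1: blocked at fork node Mz ∈ conditioning set.
  P2: blocked at fork node Dl ∈ conditioning set.
{Dl, Mz} contains no descendant of Zl and blocks every backdoor path.
Every element of {Dl, Mz} is needed (dropping Dl leaves P2 open; dropping Mz leaves P1 open), so no proper subset is valid.
Among all size-2 subsets of the eligible variables, only {Dl, Mz} blocks every backdoor path, so it is the unique smallest valid adjustment set.

{Dl, Mz}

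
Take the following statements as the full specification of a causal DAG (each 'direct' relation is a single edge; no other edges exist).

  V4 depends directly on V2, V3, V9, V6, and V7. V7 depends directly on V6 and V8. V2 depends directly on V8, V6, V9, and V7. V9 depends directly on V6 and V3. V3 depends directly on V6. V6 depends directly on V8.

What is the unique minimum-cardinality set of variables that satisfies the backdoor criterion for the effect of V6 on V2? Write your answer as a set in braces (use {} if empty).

{V8}

Variables eligible for adjustment (non-descendants of V6, excluding V6 and V2): {V8}.
Backdoor paths from V6 to V2:
  P1: V6 <- V8 -> V7 -> V2
  P2: V6 <- V8 -> V7 -> V4 <- V3 -> V9 -> V2
  P3: V6 <- V8 -> V7 -> V4 <- V9 -> V2
  P4: V6 <- V8 -> V7 -> V4 <- V2
  P5: V6 <- V8 -> V2
The empty set is not sufficient: P1 (V6 <- V8 -> V7 -> V2) has no collider blocking it and no conditioned non-collider, so it is open.
Try {V8}:
  P1: blocked at fork node V8 ∈ conditioning set.
  P2: blocked at fork node V8 ∈ conditioning set.
  P3: blocked at fork node V8 ∈ conditioning set.
  P4: blocked at fork node V8 ∈ conditioning set.
  P5: blocked at fork node V8 ∈ conditioning set.
{V8} contains no descendant of V6 and blocks every backdoor path.
{V8} is the unique smallest valid adjustment set.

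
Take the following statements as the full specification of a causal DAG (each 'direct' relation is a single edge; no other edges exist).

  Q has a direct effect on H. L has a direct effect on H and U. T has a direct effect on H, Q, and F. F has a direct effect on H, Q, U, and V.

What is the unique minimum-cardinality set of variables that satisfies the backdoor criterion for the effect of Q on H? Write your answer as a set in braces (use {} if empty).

{F, T}

Variables eligible for adjustment (non-descendants of Q, excluding Q and H): {F, L, T, U, V}.
Backdoor paths from Q to H:
  P1: Q <- T -> F -> U <- L -> H
  P2: Q <- T -> F -> H
  P3: Q <- T -> H
  P4: Q <- F <- T -> H
  P5: Q <- F -> U <- L -> H
  P6: Q <- F -> H
The empty set is not sufficient: P2 (Q <- T -> F -> H) has no collider blocking it and no conditioned non-collider, so it is open.
Try {F, T}:
  P1: blocked at fork node T ∈ conditioning set.
  P2: blocked at fork node T ∈ conditioning set.
  P3: blocked at fork node T ∈ conditioning set.
  P4: blocked at chain node F ∈ conditioning set.
  P5: blocked at fork node F ∈ conditioning set.
  P6: blocked at fork node F ∈ conditioning set.
{F, T} contains no descendant of Q and blocks every backdoor path.
Every element of {F, T} is needed (dropping F leaves P6 open; dropping T leaves P3 open), so no proper subset is valid.
Among all size-2 subsets of the eligible variables, only {F, T} blocks every backdoor path, so it is the unique smallest valid adjustment set.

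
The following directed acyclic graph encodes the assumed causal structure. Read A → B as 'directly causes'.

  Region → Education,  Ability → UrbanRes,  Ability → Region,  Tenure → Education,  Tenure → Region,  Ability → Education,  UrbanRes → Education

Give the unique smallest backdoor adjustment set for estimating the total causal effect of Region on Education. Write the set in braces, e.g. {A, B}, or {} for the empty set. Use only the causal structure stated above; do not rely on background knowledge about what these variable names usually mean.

{Ability, Tenure}

Variables eligible for adjustment (non-descendants of Region, excluding Region and Education): {Ability, Tenure, UrbanRes}.
Backdoor paths from Region to Education:
  P1: Region <- Tenure -> Education
  P2: Region <- Ability -> UrbanRes -> Education
  P3: Region <- Ability -> Education
The empty set is not sufficient: P1 (Region <- Tenure -> Education) has no collider blocking it and no conditioned non-collider, so it is open.
Try {Ability, Tenure}:
  P1: blocked at fork node Tenure ∈ conditioning set.
  P2: blocked at fork node Ability ∈ conditioning set.
  P3: blocked at fork node Ability ∈ conditioning set.
{Ability, Tenure} contains no descendant of Region and blocks every backdoor path.
Every element of {Ability, Tenure} is needed (dropping Ability leaves P2 open; dropping Tenure leaves P1 open), so no proper subset is valid.
Among all size-2 subsets of the eligible variables, only {Ability, Tenure} blocks every backdoor path, so it is the unique smallest valid adjustment set.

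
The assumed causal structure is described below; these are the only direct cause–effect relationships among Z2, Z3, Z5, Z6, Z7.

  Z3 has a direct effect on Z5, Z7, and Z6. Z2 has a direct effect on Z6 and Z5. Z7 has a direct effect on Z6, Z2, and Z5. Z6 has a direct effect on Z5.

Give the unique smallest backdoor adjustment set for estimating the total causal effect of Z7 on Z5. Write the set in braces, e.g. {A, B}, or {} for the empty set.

Variables eligible for adjustment (non-descendants of Z7, excluding Z7 and Z5): {Z3}.
Backdoor paths from Z7 to Z5:
  P1: Z7 <- Z3 -> Z6 <- Z2 -> Z5
  P2: Z7 <- Z3 -> Z6 -> Z5
  P3: Z7 <- Z3 -> Z5
The empty set is not sufficient: P2 (Z7 <- Z3 -> Z6 -> Z5) has no collider blocking it and no conditioned non-collider, so it is open.
Try {Z3}:
  P1: blocked at fork node Z3 ∈ conditioning set.
  P2: blocked at fork node Z3 ∈ conditioning set.
  P3: blocked at fork node Z3 ∈ conditioning set.
{Z3} contains no descendant of Z7 and blocks every backdoor path.
{Z3} is the unique smallest valid adjustment set.

{Z3}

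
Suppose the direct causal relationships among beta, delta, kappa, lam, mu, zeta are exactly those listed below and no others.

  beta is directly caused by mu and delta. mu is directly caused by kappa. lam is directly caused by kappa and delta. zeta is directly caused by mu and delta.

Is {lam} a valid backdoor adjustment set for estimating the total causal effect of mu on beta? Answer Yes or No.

Backdoor paths from mu to beta (paths whose first edge points into mu):
  P1: mu <- kappa -> lam <- delta -> beta
Condition 1 (no descendant of mu in the set): holds — descendants of mu are {beta, zeta}; none are in {lam}.
Condition 2 (every backdoor path blocked by {lam}):
  P1: open — collider(s) lam are conditioned on (or have a conditioned descendant) and no non-collider on the path is in the set.
{lam} does not satisfy the backdoor criterion.

No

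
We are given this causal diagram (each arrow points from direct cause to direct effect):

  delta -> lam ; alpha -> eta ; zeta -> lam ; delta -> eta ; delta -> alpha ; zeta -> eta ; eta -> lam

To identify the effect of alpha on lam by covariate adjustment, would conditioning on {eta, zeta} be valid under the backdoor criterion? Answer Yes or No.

Backdoor paths from alpha to lam (paths whose first edge points into alpha):
  P1: alpha <- delta -> eta <- zeta -> lam
  P2: alpha <- delta -> eta -> lam
  P3: alpha <- delta -> lam
Condition 1 (no descendant of alpha in the set): FAILS — eta is a descendant of alpha.
Condition 2 (every backdoor path blocked by {eta, zeta}):
  P1: blocked at fork node zeta ∈ conditioning set.
  P2: blocked at chain node eta ∈ conditioning set.
  P3: open — no interior node is in the conditioning set.
{eta, zeta} does not satisfy the backdoor criterion.

No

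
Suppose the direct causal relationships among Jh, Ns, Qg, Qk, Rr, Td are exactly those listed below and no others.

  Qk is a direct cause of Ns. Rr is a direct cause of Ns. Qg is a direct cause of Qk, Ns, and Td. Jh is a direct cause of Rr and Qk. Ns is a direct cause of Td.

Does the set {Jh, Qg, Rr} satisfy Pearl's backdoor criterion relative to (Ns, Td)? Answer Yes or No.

Yes

Backdoor paths from Ns to Td (paths whose first edge points into Ns):
  P1: Ns <- Qg -> Td
  P2: Ns <- Rr <- Jh -> Qk <- Qg -> Td
  P3: Ns <- Qk <- Qg -> Td
Condition 1 (no descendant of Ns in the set): holds — descendants of Ns are {Td}; none are in {Jh, Qg, Rr}.
Condition 2 (every backdoor path blocked by {Jh, Qg, Rr}):
  P1: blocked at fork node Qg ∈ conditioning set.
  P2: blocked at chain node Rr ∈ conditioning set.
  P3: blocked at fork node Qg ∈ conditioning set.
{Jh, Qg, Rr} satisfies the backdoor criterion.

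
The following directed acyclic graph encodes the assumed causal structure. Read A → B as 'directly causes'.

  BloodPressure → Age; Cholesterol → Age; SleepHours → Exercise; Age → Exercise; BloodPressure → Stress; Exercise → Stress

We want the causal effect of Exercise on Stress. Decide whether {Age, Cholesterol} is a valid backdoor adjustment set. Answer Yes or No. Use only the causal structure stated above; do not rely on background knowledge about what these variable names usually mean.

Yes

Backdoor paths from Exercise to Stress (paths whose first edge points into Exercise):
  P1: Exercise <- Age <- BloodPressure -> Stress
Condition 1 (no descendant of Exercise in the set): holds — descendants of Exercise are {Stress}; none are in {Age, Cholesterol}.
Condition 2 (every backdoor path blocked by {Age, Cholesterol}):
  P1: blocked at chain node Age ∈ conditioning set.
{Age, Cholesterol} satisfies the backdoor criterion.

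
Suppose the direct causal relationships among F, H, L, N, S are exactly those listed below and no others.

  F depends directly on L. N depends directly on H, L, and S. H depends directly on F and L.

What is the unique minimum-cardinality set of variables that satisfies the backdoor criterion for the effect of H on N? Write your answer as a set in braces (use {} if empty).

Variables eligible for adjustment (non-descendants of H, excluding H and N): {F, L, S}.
Backdoor paths from H to N:
  P1: H <- L -> N
  P2: H <- F <- L -> N
The empty set is not sufficient: P1 (H <- L -> N) has no collider blocking it and no conditioned non-collider, so it is open.
Try {L}:
  P1: blocked at fork node L ∈ conditioning set.
  P2: blocked at fork node L ∈ conditioning set.
{L} contains no descendant of H and blocks every backdoor path.
No other singleton works — e.g. {S} leaves P1 open — so {L} is the unique smallest valid adjustment set.

{L}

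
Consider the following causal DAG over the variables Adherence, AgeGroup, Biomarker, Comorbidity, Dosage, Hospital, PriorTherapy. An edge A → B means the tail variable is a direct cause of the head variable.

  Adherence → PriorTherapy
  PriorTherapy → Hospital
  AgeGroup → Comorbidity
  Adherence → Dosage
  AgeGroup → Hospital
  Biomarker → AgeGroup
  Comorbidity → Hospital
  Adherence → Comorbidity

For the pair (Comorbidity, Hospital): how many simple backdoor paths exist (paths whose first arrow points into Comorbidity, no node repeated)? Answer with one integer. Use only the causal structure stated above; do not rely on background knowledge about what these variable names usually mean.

A backdoor path from Comorbidity to Hospital is any simple undirected path whose first edge points into Comorbidity (i.e. leaves Comorbidity via a parent).
Parents of Comorbidity: {Adherence, AgeGroup}.
Enumerating:
  P1: Comorbidity <- Adherence -> PriorTherapy -> Hospital
  P2: Comorbidity <- AgeGroup -> Hospital
That exhausts the simple backdoor paths. Count: 2.

2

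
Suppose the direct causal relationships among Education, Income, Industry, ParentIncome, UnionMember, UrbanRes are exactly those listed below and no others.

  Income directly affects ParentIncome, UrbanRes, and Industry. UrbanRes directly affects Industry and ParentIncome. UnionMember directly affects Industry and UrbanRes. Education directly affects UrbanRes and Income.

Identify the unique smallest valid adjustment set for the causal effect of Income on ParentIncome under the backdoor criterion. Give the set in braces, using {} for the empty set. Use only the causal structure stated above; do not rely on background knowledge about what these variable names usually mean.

{Education}

Variables eligible for adjustment (non-descendants of Income, excluding Income and ParentIncome): {Education, UnionMember}.
Backdoor paths from Income to ParentIncome:
  P1: Income <- Education -> UrbanRes -> ParentIncome
The empty set is not sufficient: P1 (Income <- Education -> UrbanRes -> ParentIncome) has no collider blocking it and no conditioned non-collider, so it is open.
Try {Education}:
  P1: blocked at fork node Education ∈ conditioning set.
{Education} contains no descendant of Income and blocks every backdoor path.
No other singleton works — e.g. {UnionMember} leaves P1 open — so {Education} is the unique smallest valid adjustment set.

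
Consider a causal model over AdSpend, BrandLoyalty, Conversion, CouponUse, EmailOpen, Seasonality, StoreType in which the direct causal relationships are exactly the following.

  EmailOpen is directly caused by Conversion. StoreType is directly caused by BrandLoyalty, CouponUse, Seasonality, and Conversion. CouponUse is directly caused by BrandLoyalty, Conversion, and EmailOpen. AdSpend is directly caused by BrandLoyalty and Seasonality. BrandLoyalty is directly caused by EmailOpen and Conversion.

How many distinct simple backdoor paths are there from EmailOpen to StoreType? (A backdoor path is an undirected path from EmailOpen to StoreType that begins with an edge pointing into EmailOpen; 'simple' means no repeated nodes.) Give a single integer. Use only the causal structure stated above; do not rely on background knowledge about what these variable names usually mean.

A backdoor path from EmailOpen to StoreType is any simple undirected path whose first edge points into EmailOpen (i.e. leaves EmailOpen via a parent).
Parents of EmailOpen: {Conversion}.
Enumerating:
  P1: EmailOpen <- Conversion -> BrandLoyalty -> CouponUse -> StoreType
  P2: EmailOpen <- Conversion -> BrandLoyalty -> AdSpend <- Seasonality -> StoreType
  P3: EmailOpen <- Conversion -> BrandLoyalty -> StoreType
  P4: EmailOpen <- Conversion -> CouponUse <- BrandLoyalty -> AdSpend <- Seasonality -> StoreType
  P5: EmailOpen <- Conversion -> CouponUse <- BrandLoyalty -> StoreType
  P6: EmailOpen <- Conversion -> CouponUse -> StoreType
  P7: EmailOpen <- Conversion -> StoreType
That exhausts the simple backdoor paths. Count: 7.

7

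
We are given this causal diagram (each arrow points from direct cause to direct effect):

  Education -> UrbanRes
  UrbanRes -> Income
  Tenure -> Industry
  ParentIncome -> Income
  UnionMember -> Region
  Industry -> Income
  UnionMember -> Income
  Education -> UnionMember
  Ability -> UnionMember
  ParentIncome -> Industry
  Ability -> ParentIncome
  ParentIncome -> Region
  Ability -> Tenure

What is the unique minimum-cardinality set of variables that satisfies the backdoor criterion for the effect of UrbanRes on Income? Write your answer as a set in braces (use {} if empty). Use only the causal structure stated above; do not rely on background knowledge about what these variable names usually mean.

Variables eligible for adjustment (non-descendants of UrbanRes, excluding UrbanRes and Income): {Ability, Education, Industry, ParentIncome, Region, Tenure, UnionMember}.
Backdoor paths from UrbanRes to Income:
  P1: UrbanRes <- Education -> UnionMember <- Ability -> ParentIncome -> Industry -> Income
  P2: UrbanRes <- Education -> UnionMember <- Ability -> ParentIncome -> Income
  P3: UrbanRes <- Education -> UnionMember <- Ability -> Tenure -> Industry <- ParentIncome -> Income
  P4: UrbanRes <- Education -> UnionMember <- Ability -> Tenure -> Industry -> Income
  P5: UrbanRes <- Education -> UnionMember -> Region <- ParentIncome <- Ability -> Tenure -> Industry -> Income
  P6: UrbanRes <- Education -> UnionMember -> Region <- ParentIncome -> Industry -> Income
  P7: UrbanRes <- Education -> UnionMember -> Region <- ParentIncome -> Income
  P8: UrbanRes <- Education -> UnionMember -> Income
The empty set is not sufficient: P8 (UrbanRes <- Education -> UnionMember -> Income) has no collider blocking it and no conditioned non-collider, so it is open.
Try {Education}:
  P1: blocked at fork node Education ∈ conditioning set.
  P2: blocked at fork node Education ∈ conditioning set.
  P3: blocked at fork node Education ∈ conditioning set.
  P4: blocked at fork node Education ∈ conditioning set.
  P5: blocked at fork node Education ∈ conditioning set.
  P6: blocked at fork node Education ∈ conditioning set.
  P7: blocked at fork node Education ∈ conditioning set.
  P8: blocked at fork node Education ∈ conditioning set.
{Education} contains no descendant of UrbanRes and blocks every backdoor path.
No other singleton works — e.g. {Ability} leaves P8 open — so {Education} is the unique smallest valid adjustment set.

{Education}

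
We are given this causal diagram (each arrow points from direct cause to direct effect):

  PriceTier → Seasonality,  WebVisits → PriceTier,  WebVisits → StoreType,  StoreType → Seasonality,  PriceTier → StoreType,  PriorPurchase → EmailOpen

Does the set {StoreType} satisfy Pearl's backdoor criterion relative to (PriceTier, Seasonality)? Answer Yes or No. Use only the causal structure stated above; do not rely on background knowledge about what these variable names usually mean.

No

Backdoor paths from PriceTier to Seasonality (paths whose first edge points into PriceTier):
  P1: PriceTier <- WebVisits -> StoreType -> Seasonality
Condition 1 (no descendant of PriceTier in the set): FAILS — StoreType is a descendant of PriceTier.
Condition 2 (every backdoor path blocked by {StoreType}):
  P1: blocked at chain node StoreType ∈ conditioning set.
{StoreType} does not satisfy the backdoor criterion.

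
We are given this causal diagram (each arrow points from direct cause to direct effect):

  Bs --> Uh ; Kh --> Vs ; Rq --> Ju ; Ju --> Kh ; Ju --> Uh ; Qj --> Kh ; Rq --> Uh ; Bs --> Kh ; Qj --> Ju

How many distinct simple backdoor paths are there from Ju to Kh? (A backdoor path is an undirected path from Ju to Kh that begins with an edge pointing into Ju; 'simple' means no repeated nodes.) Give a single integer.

2

A backdoor path from Ju to Kh is any simple undirected path whose first edge points into Ju (i.e. leaves Ju via a parent).
Parents of Ju: {Qj, Rq}.
Enumerating:
  P1: Ju <- Qj -> Kh
  P2: Ju <- Rq -> Uh <- Bs -> Kh
That exhausts the simple backdoor paths. Count: 2.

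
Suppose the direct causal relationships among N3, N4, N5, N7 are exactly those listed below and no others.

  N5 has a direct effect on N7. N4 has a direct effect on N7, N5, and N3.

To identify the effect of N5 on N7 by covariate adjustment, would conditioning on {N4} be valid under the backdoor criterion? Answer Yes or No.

Backdoor paths from N5 to N7 (paths whose first edge points into N5):
  P1: N5 <- N4 -> N7
Condition 1 (no descendant of N5 in the set): holds — descendants of N5 are {N7}; none are in {N4}.
Condition 2 (every backdoor path blocked by {N4}):
  P1: blocked at fork node N4 ∈ conditioning set.
{N4} satisfies the backdoor criterion.

Yes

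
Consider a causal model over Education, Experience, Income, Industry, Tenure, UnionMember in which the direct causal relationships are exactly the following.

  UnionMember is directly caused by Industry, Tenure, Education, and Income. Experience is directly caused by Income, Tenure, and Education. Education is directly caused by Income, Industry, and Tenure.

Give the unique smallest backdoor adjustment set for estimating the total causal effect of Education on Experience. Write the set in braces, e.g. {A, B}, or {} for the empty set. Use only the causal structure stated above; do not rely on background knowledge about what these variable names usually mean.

Variables eligible for adjustment (non-descendants of Education, excluding Education and Experience): {Income, Industry, Tenure}.
Backdoor paths from Education to Experience:
  P1: Education <- Tenure -> Experience
  P2: Education <- Tenure -> UnionMember <- Income -> Experience
  P3: Education <- Income -> Experience
  P4: Education <- Income -> UnionMember <- Tenure -> Experience
  P5: Education <- Industry -> UnionMember <- Tenure -> Experience
  P6: Education <- Industry -> UnionMember <- Income -> Experience
The empty set is not sufficient: P1 (Education <- Tenure -> Experience) has no collider blocking it and no conditioned non-collider, so it is open.
Try {Income, Tenure}:
  P1: blocked at fork node Tenure ∈ conditioning set.
  P2: blocked at fork node Tenure ∈ conditioning set.
  P3: blocked at fork node Income ∈ conditioning set.
  P4: blocked at fork node Income ∈ conditioning set.
  P5: blocked at collider UnionMember (neither it nor any descendant is in the conditioning set).
  P6: blocked at collider UnionMember (neither it nor any descendant is in the conditioning set).
{Income, Tenure} contains no descendant of Education and blocks every backdoor path.
Every element of {Income, Tenure} is needed (dropping Income leaves P3 open; dropping Tenure leaves P1 open), so no proper subset is valid.
Among all size-2 subsets of the eligible variables, only {Income, Tenure} blocks every backdoor path, so it is the unique smallest valid adjustment set.

{Income, Tenure}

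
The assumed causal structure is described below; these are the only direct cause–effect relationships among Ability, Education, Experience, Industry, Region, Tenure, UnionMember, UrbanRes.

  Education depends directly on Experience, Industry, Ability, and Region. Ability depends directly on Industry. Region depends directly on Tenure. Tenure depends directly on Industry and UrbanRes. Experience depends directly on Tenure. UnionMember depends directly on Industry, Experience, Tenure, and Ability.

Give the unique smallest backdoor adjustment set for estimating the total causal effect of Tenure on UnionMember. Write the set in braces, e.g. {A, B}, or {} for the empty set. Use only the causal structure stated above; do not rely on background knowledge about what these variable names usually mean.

{Industry}

Variables eligible for adjustment (non-descendants of Tenure, excluding Tenure and UnionMember): {Ability, Industry, UrbanRes}.
Backdoor paths from Tenure to UnionMember:
  P1: Tenure <- Industry -> Ability -> Education <- Experience -> UnionMember
  P2: Tenure <- Industry -> Ability -> UnionMember
  P3: Tenure <- Industry -> Education <- Ability -> UnionMember
  P4: Tenure <- Industry -> Education <- Experience -> UnionMember
  P5: Tenure <- Industry -> UnionMember
The empty set is not sufficient: P2 (Tenure <- Industry -> Ability -> UnionMember) has no collider blocking it and no conditioned non-collider, so it is open.
Try {Industry}:
  P1: blocked at fork node Industry ∈ conditioning set.
  P2: blocked at fork node Industry ∈ conditioning set.
  P3: blocked at fork node Industry ∈ conditioning set.
  P4: blocked at fork node Industry ∈ conditioning set.
  P5: blocked at fork node Industry ∈ conditioning set.
{Industry} contains no descendant of Tenure and blocks every backdoor path.
No other singleton works — e.g. {UrbanRes} leaves P2 open — so {Industry} is the unique smallest valid adjustment set.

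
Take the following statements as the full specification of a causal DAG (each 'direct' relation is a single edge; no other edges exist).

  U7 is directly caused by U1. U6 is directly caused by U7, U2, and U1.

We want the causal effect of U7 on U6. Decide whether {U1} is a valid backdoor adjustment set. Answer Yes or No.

Backdoor paths from U7 to U6 (paths whose first edge points into U7):
  P1: U7 <- U1 -> U6
Condition 1 (no descendant of U7 in the set): holds — descendants of U7 are {U6}; none are in {U1}.
Condition 2 (every backdoor path blocked by {U1}):
  P1: blocked at fork node U1 ∈ conditioning set.
{U1} satisfies the backdoor criterion.

Yes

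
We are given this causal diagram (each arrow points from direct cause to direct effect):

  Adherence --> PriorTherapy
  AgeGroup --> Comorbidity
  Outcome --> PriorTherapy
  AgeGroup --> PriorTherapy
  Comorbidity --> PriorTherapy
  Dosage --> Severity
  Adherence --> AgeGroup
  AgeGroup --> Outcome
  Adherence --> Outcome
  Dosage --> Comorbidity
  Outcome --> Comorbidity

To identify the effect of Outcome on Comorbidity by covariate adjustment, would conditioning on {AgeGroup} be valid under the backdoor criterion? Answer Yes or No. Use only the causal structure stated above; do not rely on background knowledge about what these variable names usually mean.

Yes

Backdoor paths from Outcome to Comorbidity (paths whose first edge points into Outcome):
  P1: Outcome <- Adherence -> AgeGroup -> Comorbidity
  P2: Outcome <- Adherence -> AgeGroup -> PriorTherapy <- Comorbidity
  P3: Outcome <- Adherence -> PriorTherapy <- AgeGroup -> Comorbidity
  P4: Outcome <- Adherence -> PriorTherapy <- Comorbidity
  P5: Outcome <- AgeGroup <- Adherence -> PriorTherapy <- Comorbidity
  P6: Outcome <- AgeGroup -> Comorbidity
  P7: Outcome <- AgeGroup -> PriorTherapy <- Comorbidity
Condition 1 (no descendant of Outcome in the set): holds — descendants of Outcome are {Comorbidity, PriorTherapy}; none are in {AgeGroup}.
Condition 2 (every backdoor path blocked by {AgeGroup}):
  P1: blocked at chain node AgeGroup ∈ conditioning set.
  P2: blocked at chain node AgeGroup ∈ conditioning set.
  P3: blocked at collider PriorTherapy (neither it nor any descendant is in the conditioning set).
  P4: blocked at collider PriorTherapy (neither it nor any descendant is in the conditioning set).
  P5: blocked at chain node AgeGroup ∈ conditioning set.
  P6: blocked at fork node AgeGroup ∈ conditioning set.
  P7: blocked at fork node AgeGroup ∈ conditioning set.
{AgeGroup} satisfies the backdoor criterion.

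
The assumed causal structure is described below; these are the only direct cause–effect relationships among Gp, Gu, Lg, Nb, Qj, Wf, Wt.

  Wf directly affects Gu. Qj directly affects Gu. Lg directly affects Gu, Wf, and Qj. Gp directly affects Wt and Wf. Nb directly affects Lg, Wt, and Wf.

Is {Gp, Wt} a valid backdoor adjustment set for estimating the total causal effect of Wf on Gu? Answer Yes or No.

No

Backdoor paths from Wf to Gu (paths whose first edge points into Wf):
  P1: Wf <- Nb -> Lg -> Qj -> Gu
  P2: Wf <- Nb -> Lg -> Gu
  P3: Wf <- Lg -> Qj -> Gu
  P4: Wf <- Lg -> Gu
  P5: Wf <- Gp -> Wt <- Nb -> Lg -> Qj -> Gu
  P6: Wf <- Gp -> Wt <- Nb -> Lg -> Gu
Condition 1 (no descendant of Wf in the set): holds — descendants of Wf are {Gu}; none are in {Gp, Wt}.
Condition 2 (every backdoor path blocked by {Gp, Wt}):
  P1: open — no interior node is in the conditioning set.
  P2: open — no interior node is in the conditioning set.
  P3: open — no interior node is in the conditioning set.
  P4: open — no interior node is in the conditioning set.
  P5: blocked at fork node Gp ∈ conditioning set.
  P6: blocked at fork node Gp ∈ conditioning set.
{Gp, Wt} does not satisfy the backdoor criterion.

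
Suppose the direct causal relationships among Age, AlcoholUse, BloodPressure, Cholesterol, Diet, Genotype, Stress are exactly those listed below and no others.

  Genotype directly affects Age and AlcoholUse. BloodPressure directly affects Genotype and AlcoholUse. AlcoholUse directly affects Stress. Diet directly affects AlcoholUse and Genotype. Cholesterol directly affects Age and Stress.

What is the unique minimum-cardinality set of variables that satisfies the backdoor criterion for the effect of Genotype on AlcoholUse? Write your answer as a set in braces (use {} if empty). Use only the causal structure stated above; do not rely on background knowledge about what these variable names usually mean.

Variables eligible for adjustment (non-descendants of Genotype, excluding Genotype and AlcoholUse): {BloodPressure, Cholesterol, Diet}.
Backdoor paths from Genotype to AlcoholUse:
  P1: Genotype <- Diet -> AlcoholUse
  P2: Genotype <- BloodPressure -> AlcoholUse
The empty set is not sufficient: P1 (Genotype <- Diet -> AlcoholUse) has no collider blocking it and no conditioned non-collider, so it is open.
Try {BloodPressure, Diet}:
  P1: blocked at fork node Diet ∈ conditioning set.
  P2: blocked at fork node BloodPressure ∈ conditioning set.
{BloodPressure, Diet} contains no descendant of Genotype and blocks every backdoor path.
Every element of {BloodPressure, Diet} is needed (dropping BloodPressure leaves P2 open; dropping Diet leaves P1 open), so no proper subset is valid.
Among all size-2 subsets of the eligible variables, only {BloodPressure, Diet} blocks every backdoor path, so it is the unique smallest valid adjustment set.

{BloodPressure, Diet}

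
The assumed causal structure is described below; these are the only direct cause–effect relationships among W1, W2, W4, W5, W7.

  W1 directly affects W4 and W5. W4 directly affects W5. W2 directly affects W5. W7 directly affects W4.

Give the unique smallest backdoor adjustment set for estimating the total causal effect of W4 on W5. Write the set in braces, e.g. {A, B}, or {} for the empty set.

{W1}

Variables eligible for adjustment (non-descendants of W4, excluding W4 and W5): {W1, W2, W7}.
Backdoor paths from W4 to W5:
  P1: W4 <- W1 -> W5
The empty set is not sufficient: P1 (W4 <- W1 -> W5) has no collider blocking it and no conditioned non-collider, so it is open.
Try {W1}:
  P1: blocked at fork node W1 ∈ conditioning set.
{W1} contains no descendant of W4 and blocks every backdoor path.
No other singleton works — e.g. {W2} leaves P1 open — so {W1} is the unique smallest valid adjustment set.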